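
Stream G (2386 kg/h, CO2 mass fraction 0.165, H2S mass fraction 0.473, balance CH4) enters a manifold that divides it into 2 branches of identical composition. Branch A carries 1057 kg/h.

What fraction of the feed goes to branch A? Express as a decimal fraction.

0.443

Fraction to A = 1057/2386 = 0.4430.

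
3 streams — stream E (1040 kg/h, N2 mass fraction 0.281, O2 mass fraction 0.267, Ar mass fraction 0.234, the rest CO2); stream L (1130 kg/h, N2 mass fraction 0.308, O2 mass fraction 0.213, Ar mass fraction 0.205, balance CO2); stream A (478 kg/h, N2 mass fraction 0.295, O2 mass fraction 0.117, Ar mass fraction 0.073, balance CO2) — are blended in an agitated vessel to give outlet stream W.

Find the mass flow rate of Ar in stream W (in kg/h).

Ar out = Ar in = 1040×0.234 + 1130×0.205 + 478×0.073 = 509.9 kg/h.

509.9 kg/h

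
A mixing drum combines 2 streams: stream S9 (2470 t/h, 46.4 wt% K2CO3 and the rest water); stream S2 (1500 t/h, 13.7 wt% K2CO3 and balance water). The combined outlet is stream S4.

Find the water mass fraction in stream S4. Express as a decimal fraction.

0.660

Total flow out = 2470 + 1500 = 3970 t/h.
water in = 2470×0.536 + 1500×0.863 = 2618.4 t/h.
water mass fraction in S4 = 2618.4/3970 = 0.660.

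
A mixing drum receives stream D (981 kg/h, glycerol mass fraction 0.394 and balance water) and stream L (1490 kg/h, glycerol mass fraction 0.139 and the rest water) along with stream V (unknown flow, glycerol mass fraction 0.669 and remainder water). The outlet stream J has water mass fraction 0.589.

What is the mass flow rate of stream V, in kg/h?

1635 kg/h

Let V be the unknown flow. Total out = 2471 + V.
water balance: 1877.4 + 0.331·V = 0.589·(2471 + V)
(0.331 − 0.589)·V = 0.589×2471 − 1877.4 = -421.96
V = -421.96 / -0.258 = 1635.5 kg/h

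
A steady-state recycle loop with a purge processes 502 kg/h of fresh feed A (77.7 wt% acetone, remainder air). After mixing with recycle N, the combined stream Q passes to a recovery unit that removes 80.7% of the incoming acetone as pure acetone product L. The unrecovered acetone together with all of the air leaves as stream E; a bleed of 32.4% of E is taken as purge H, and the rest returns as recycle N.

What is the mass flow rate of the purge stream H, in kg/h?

air enters only via A and leaves only via the purge: 502×0.223 = 0.324×(air in E), and the recovery unit passes all air, so air in Q = air in E = 345.51 kg/h.
acetone in Q: m_A = 502×0.777 + (1−0.324)·(1−0.807)·m_A, so m_A = 390.05/0.8695 = 448.58 kg/h.
E = (1−0.807)×448.58 + 345.51 = 432.09 kg/h.
Purge H = 0.324×432.09 = 140 kg/h.

140 kg/h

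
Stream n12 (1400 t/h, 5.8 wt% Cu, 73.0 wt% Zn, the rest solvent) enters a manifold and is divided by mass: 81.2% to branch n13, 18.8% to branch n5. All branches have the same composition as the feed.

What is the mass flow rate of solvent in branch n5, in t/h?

55.8 t/h

Branch n5 total = 0.188×1400 = 263.2 t/h.
solvent in n5 = 0.212×263.2 = 55.798 t/h.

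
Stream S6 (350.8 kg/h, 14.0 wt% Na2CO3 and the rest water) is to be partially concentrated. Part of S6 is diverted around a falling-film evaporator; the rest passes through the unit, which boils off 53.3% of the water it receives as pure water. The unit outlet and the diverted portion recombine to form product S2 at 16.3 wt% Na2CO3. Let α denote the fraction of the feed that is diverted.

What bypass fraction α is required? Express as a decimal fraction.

All 350.8×0.140 = 49.112 kg/h of Na2CO3 reaches S2, so S2 = 49.112/0.163 = 301.3 kg/h and vapour = 49.499 kg/h.
The evaporator receives (1−α)·350.8 of feed at 0.860 water and removes 0.533 of that water:
0.533×0.860×(1−α)×350.8 = 49.499
(1−α) = 49.499/160.8 = 0.3078;  α = 0.6922.

0.692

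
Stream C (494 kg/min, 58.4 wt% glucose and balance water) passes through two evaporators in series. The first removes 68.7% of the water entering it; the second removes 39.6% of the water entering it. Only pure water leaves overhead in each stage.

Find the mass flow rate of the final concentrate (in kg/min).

327.3 kg/min

water in feed = 494×0.416 = 205.5 kg/min.
After stage 1: water left = (1−0.687)×205.5 = 64.323; stream total = 352.82 kg/min.
After stage 2: water left = (1−0.396)×64.323 = 38.851; final concentrate = 327.35 kg/min.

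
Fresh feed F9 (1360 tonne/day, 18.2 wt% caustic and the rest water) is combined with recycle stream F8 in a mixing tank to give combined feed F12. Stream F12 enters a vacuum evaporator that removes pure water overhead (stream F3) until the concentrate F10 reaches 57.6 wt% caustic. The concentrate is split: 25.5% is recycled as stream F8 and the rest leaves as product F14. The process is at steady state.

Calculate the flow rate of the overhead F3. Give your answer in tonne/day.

Overall caustic balance (none leaves overhead): caustic in fresh feed = caustic in product, i.e. 1360×0.182 = (1−0.255)·F10·0.576.
F10 = 247.52/(0.576×0.745) = 576.81 tonne/day.
Recycle F8 = 0.255×576.81 = 147.09 tonne/day.
Combined feed F12 = 1360 + 147.09 = 1507.1 tonne/day.
Overhead F3 = F12 − F10 = 1507.1 − 576.81 = 930.28 tonne/day.

930.3 tonne/day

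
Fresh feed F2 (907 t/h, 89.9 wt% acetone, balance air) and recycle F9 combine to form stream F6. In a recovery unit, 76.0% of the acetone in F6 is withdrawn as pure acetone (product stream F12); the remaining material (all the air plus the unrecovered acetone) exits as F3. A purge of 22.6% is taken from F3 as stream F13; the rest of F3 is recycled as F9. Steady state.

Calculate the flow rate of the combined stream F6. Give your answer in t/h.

air enters only via F2 and leaves only via the purge: 907×0.101 = 0.226×(air in F3), and the recovery unit passes all air, so air in F6 = air in F3 = 405.34 t/h.
acetone in F6: m_A = 907×0.899 + (1−0.226)·(1−0.760)·m_A, so m_A = 815.39/0.8142 = 1001.4 t/h.
F6 = 1001.4 + 405.34 = 1406.8 t/h.

1407 t/h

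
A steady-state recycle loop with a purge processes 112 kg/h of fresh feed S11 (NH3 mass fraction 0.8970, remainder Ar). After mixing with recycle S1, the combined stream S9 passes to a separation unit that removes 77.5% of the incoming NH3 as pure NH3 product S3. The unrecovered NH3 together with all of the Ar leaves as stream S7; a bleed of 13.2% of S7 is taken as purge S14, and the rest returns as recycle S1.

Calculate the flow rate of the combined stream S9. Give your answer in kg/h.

212.2 kg/h

Ar enters only via S11 and leaves only via the purge: 112×0.103 = 0.132×(Ar in S7), and the separation unit passes all Ar, so Ar in S9 = Ar in S7 = 87.394 kg/h.
NH3 in S9: m_A = 112×0.897 + (1−0.132)·(1−0.775)·m_A, so m_A = 100.46/0.8047 = 124.85 kg/h.
S9 = 124.85 + 87.394 = 212.24 kg/h.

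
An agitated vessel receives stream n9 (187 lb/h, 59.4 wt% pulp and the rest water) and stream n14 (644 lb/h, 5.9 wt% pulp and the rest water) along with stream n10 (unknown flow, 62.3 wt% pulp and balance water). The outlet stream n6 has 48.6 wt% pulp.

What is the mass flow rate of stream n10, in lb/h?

Let n10 be the unknown flow. Total out = 831 + n10.
pulp balance: 149.07 + 0.623·n10 = 0.486·(831 + n10)
(0.623 − 0.486)·n10 = 0.486×831 − 149.07 = 254.79
n10 = 254.79 / 0.137 = 1859.8 lb/h

1860 lb/h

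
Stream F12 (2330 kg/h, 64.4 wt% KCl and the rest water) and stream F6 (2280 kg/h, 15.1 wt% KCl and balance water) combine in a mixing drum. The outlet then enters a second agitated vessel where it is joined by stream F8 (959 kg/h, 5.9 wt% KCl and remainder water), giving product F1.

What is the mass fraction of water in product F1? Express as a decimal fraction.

0.659

Overall, product flow = 5569 kg/h.
water in = 2330×0.356 + 2280×0.849 + 959×0.941 = 3667.6 kg/h.
water fraction in F1 = 0.659.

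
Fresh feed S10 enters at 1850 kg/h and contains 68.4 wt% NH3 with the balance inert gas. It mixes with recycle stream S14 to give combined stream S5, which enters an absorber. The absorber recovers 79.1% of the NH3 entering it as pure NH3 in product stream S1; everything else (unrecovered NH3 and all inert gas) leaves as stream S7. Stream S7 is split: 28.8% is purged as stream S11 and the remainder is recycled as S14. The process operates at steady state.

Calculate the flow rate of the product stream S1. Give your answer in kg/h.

NH3 in S5: m_A = 1850×0.684 + (1−0.288)·(1−0.791)·m_A, so m_A = 1265.4/0.8512 = 1486.6 kg/h.
Product S1 = 0.791×1486.6 = 1175.9 kg/h.

1176 kg/h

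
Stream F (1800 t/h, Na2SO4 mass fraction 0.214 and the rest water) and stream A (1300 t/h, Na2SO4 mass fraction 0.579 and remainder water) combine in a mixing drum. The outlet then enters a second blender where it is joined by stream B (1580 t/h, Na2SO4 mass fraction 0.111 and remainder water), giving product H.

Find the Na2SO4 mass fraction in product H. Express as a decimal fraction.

0.281

Overall, product flow = 4680 t/h.
Na2SO4 in = 1800×0.214 + 1300×0.579 + 1580×0.111 = 1313.3 t/h.
Na2SO4 fraction in H = 0.281.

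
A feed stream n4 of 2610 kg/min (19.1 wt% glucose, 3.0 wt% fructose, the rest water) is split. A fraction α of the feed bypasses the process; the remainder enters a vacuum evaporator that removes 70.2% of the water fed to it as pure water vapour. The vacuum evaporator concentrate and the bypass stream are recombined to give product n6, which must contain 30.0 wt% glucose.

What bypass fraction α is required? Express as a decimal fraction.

0.336

All 2610×0.191 = 498.51 kg/min of glucose reaches n6, so n6 = 498.51/0.300 = 1661.7 kg/min and vapour = 948.3 kg/min.
The evaporator receives (1−α)·2610 of feed at 0.779 water and removes 0.702 of that water:
0.702×0.779×(1−α)×2610 = 948.3
(1−α) = 948.3/1427.3 = 0.6644;  α = 0.3356.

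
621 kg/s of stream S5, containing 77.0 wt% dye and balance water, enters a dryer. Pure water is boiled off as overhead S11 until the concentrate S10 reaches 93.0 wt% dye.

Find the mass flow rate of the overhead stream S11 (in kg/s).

dye is conserved: 621×0.770 = 478.17 kg/s all reports to the concentrate.
Concentrate = 478.17/(target fraction) = 514.16 kg/s.
Overhead = 621 − 514.16 = 106.84 kg/s.

106.8 kg/s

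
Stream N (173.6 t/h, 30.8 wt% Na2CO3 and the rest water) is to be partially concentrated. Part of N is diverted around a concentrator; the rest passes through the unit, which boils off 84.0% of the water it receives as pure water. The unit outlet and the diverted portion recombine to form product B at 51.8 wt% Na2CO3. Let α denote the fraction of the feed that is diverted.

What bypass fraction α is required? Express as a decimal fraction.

0.303

All 173.6×0.308 = 53.469 t/h of Na2CO3 reaches B, so B = 53.469/0.518 = 103.22 t/h and vapour = 70.378 t/h.
The evaporator receives (1−α)·173.6 of feed at 0.692 water and removes 0.840 of that water:
0.840×0.692×(1−α)×173.6 = 70.378
(1−α) = 70.378/100.91 = 0.6974;  α = 0.3026.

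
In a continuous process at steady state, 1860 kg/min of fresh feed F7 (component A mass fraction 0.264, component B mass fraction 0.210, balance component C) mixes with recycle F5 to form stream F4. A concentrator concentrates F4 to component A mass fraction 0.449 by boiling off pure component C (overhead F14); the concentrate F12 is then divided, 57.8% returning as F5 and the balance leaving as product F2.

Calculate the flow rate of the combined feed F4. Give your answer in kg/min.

Overall component A balance (none leaves overhead): component A in fresh feed = component A in product, i.e. 1860×0.264 = (1−0.578)·F12·0.449.
F12 = 491.04/(0.449×0.422) = 2591.5 kg/min.
Recycle F5 = 0.578×2591.5 = 1497.9 kg/min.
Combined feed F4 = 1860 + 1497.9 = 3357.9 kg/min.

3358 kg/min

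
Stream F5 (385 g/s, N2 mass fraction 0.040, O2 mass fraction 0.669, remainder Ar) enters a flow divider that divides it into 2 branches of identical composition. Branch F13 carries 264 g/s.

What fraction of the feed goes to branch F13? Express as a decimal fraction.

Fraction to F13 = 264/385 = 0.6857.

0.686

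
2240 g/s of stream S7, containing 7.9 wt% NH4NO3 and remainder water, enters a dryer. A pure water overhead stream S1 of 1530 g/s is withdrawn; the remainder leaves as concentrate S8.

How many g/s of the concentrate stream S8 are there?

Concentrate = 2240 − 1530 = 710 g/s.

710 g/s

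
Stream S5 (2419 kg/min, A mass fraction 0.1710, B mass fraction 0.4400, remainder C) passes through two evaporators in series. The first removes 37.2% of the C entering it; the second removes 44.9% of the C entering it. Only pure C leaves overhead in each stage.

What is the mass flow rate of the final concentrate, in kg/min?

C in feed = 2419×0.389 = 940.99 kg/min.
After stage 1: C left = (1−0.372)×940.99 = 590.94; stream total = 2069 kg/min.
After stage 2: C left = (1−0.449)×590.94 = 325.61; final concentrate = 1803.6 kg/min.

1804 kg/min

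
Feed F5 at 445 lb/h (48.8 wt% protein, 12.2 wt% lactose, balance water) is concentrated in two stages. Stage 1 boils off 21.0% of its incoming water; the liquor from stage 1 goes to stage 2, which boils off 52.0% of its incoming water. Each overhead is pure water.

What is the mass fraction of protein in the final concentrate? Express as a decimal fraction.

0.644

water in feed = 445×0.390 = 173.55 lb/h.
After stage 1: water left = (1−0.210)×173.55 = 137.1; stream total = 408.55 lb/h.
After stage 2: water left = (1−0.520)×137.1 = 65.81; final concentrate = 337.26 lb/h.
protein fraction = 217.16/337.26 = 0.644.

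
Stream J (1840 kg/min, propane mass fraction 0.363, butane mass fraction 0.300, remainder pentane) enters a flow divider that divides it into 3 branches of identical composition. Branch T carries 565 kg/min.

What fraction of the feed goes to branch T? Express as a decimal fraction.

Fraction to T = 565/1840 = 0.3071.

0.307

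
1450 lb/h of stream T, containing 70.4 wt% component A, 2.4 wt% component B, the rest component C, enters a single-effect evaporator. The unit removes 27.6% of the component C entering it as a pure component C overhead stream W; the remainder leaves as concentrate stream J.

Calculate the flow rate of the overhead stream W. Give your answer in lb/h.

component C entering = 1450×0.272 = 394.4 lb/h; overhead removed = 0.276×394.4 = 108.85 lb/h.

108.9 lb/h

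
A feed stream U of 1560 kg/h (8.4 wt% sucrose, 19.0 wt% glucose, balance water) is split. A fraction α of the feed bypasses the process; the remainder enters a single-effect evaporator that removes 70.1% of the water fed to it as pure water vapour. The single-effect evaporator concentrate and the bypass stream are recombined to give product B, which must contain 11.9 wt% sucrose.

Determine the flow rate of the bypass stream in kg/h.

658.4 kg/h

All 1560×0.084 = 131.04 kg/h of sucrose reaches B, so B = 131.04/0.119 = 1101.2 kg/h and vapour = 458.82 kg/h.
The evaporator receives (1−α)·1560 of feed at 0.726 water and removes 0.701 of that water:
0.701×0.726×(1−α)×1560 = 458.82
(1−α) = 458.82/793.92 = 0.5779;  α = 0.4221.
Bypass flow = 0.4221×1560 = 658.45 kg/h.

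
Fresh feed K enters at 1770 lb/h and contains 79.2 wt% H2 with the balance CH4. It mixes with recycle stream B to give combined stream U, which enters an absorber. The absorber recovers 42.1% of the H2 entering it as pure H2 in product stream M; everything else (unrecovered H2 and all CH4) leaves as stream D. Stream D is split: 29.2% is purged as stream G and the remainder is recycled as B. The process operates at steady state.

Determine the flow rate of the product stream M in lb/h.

H2 in U: m_A = 1770×0.792 + (1−0.292)·(1−0.421)·m_A, so m_A = 1401.8/0.5901 = 2375.7 lb/h.
Product M = 0.421×2375.7 = 1000.2 lb/h.

1000 lb/h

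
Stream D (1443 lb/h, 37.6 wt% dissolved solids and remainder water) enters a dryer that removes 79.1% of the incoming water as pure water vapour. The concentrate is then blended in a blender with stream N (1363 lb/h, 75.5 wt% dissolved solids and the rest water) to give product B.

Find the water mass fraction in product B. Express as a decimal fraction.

Vapour removed = 0.791×0.624×1443 = 712.24 lb/h; concentrate = 730.76 lb/h.
water reaching the mixer = 188.19 (from concentrate) + 1363×0.245 = 522.13 lb/h.
Product flow = 730.76 + 1363 = 2093.8 lb/h; water fraction = 0.249.

0.249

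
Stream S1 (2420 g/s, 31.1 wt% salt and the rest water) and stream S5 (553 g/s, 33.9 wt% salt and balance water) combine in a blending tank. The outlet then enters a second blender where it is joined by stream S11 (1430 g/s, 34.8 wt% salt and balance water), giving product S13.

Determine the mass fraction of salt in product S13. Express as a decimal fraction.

0.3265

Overall, product flow = 4403 g/s.
salt in = 2420×0.311 + 553×0.339 + 1430×0.348 = 1437.7 g/s.
salt fraction in S13 = 0.3265.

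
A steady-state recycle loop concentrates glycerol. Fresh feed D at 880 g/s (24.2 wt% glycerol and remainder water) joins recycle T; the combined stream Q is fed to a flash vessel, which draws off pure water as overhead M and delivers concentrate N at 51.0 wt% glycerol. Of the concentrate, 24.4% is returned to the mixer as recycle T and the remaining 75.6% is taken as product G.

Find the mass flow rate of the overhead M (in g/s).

Overall glycerol balance (none leaves overhead): glycerol in fresh feed = glycerol in product, i.e. 880×0.242 = (1−0.244)·N·0.510.
N = 212.96/(0.510×0.756) = 552.34 g/s.
Recycle T = 0.244×552.34 = 134.77 g/s.
Combined feed Q = 880 + 134.77 = 1014.8 g/s.
Overhead M = Q − N = 1014.8 − 552.34 = 462.43 g/s.

462.4 g/s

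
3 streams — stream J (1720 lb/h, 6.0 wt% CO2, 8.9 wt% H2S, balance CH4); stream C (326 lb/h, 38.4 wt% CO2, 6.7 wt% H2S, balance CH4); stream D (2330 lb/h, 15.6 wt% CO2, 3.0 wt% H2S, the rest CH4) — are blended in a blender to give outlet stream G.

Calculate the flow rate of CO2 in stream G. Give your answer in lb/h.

CO2 out = CO2 in = 1720×0.060 + 326×0.384 + 2330×0.156 = 591.86 lb/h.

591.9 lb/h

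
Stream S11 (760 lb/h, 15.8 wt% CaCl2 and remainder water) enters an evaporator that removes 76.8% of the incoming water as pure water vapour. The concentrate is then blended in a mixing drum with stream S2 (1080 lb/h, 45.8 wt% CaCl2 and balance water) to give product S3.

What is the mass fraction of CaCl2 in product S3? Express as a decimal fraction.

Vapour removed = 0.768×0.842×760 = 491.46 lb/h; concentrate = 268.54 lb/h.
CaCl2 reaching the mixer = 120.08 (from concentrate) + 1080×0.458 = 614.72 lb/h.
Product flow = 268.54 + 1080 = 1348.5 lb/h; CaCl2 fraction = 0.456.

0.456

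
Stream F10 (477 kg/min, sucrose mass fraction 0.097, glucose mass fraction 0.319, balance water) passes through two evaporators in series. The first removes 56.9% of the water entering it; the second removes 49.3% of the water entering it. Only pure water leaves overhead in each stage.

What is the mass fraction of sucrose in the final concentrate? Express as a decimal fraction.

water in feed = 477×0.584 = 278.57 kg/min.
After stage 1: water left = (1−0.569)×278.57 = 120.06; stream total = 318.49 kg/min.
After stage 2: water left = (1−0.493)×120.06 = 60.872; final concentrate = 259.3 kg/min.
sucrose fraction = 46.269/259.3 = 0.178.

0.178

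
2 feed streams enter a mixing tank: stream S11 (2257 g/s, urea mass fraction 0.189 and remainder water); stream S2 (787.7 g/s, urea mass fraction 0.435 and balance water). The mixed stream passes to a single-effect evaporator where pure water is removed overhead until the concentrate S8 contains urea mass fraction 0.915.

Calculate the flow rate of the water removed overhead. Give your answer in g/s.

2204 g/s

urea entering = 2257×0.189 + 787.7×0.435 = 769.22 g/s.
All urea reports to S8, so S8 = 769.22/0.915 = 840.68 g/s.
Total feed = 3044.7 g/s; overhead = 3044.7 − 840.68 = 2204 g/s.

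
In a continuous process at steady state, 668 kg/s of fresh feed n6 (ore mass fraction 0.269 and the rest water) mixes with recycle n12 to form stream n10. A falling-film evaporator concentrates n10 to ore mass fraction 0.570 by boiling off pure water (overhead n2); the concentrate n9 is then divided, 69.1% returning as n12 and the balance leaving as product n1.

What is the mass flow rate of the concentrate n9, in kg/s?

1020 kg/s

Overall ore balance (none leaves overhead): ore in fresh feed = ore in product, i.e. 668×0.269 = (1−0.691)·n9·0.570.
n9 = 179.69/(0.570×0.309) = 1020.2 kg/s.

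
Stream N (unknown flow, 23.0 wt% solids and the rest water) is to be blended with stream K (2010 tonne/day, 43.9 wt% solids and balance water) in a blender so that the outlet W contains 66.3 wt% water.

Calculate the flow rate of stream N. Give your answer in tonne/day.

Let N be the unknown flow. Total out = 2010 + N.
water balance: 1127.6 + 0.770·N = 0.663·(2010 + N)
(0.770 − 0.663)·N = 0.663×2010 − 1127.6 = 205.02
N = 205.02 / 0.107 = 1916.1 tonne/day

1916 tonne/day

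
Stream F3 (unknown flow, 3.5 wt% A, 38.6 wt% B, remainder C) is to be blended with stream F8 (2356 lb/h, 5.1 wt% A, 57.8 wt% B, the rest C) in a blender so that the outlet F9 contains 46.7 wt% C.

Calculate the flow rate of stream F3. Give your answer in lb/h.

Let F3 be the unknown flow. Total out = 2356 + F3.
C balance: 874.08 + 0.579·F3 = 0.467·(2356 + F3)
(0.579 − 0.467)·F3 = 0.467×2356 − 874.08 = 226.18
F3 = 226.18 / 0.112 = 2019.4 lb/h

2019 lb/h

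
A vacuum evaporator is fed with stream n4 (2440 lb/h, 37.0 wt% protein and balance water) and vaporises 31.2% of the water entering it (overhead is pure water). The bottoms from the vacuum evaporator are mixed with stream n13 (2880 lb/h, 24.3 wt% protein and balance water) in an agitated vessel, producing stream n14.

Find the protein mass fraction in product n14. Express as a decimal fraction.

Vapour removed = 0.312×0.630×2440 = 479.61 lb/h; concentrate = 1960.4 lb/h.
protein reaching the mixer = 902.8 (from concentrate) + 2880×0.243 = 1602.6 lb/h.
Product flow = 1960.4 + 2880 = 4840.4 lb/h; protein fraction = 0.331.

0.331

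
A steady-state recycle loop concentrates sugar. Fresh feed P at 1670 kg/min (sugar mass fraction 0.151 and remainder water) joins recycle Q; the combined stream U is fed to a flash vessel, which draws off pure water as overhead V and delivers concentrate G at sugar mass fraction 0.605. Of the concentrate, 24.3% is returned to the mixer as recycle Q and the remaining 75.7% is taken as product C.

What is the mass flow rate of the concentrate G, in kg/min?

550.6 kg/min

Overall sugar balance (none leaves overhead): sugar in fresh feed = sugar in product, i.e. 1670×0.151 = (1−0.243)·G·0.605.
G = 252.17/(0.605×0.757) = 550.61 kg/min.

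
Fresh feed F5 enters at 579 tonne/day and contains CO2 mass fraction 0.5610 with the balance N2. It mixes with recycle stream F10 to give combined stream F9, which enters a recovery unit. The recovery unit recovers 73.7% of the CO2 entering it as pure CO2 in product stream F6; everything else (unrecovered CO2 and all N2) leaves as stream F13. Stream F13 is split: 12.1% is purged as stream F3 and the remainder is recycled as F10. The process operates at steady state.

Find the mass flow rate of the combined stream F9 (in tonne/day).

2523 tonne/day

N2 enters only via F5 and leaves only via the purge: 579×0.439 = 0.121×(N2 in F13), and the recovery unit passes all N2, so N2 in F9 = N2 in F13 = 2100.7 tonne/day.
CO2 in F9: m_A = 579×0.561 + (1−0.121)·(1−0.737)·m_A, so m_A = 324.82/0.7688 = 422.49 tonne/day.
F9 = 422.49 + 2100.7 = 2523.2 tonne/day.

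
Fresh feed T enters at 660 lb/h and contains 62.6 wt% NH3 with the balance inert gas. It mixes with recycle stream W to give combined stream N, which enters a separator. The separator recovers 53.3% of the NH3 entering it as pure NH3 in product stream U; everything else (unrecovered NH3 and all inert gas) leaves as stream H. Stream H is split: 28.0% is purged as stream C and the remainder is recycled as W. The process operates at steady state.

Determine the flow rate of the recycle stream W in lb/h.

844 lb/h

inert gas enters only via T and leaves only via the purge: 660×0.374 = 0.280×(inert gas in H), and the separator passes all inert gas, so inert gas in N = inert gas in H = 881.57 lb/h.
NH3 in N: m_A = 660×0.626 + (1−0.280)·(1−0.533)·m_A, so m_A = 413.16/0.6638 = 622.45 lb/h.
H = (1−0.533)×622.45 + 881.57 = 1172.3 lb/h.
Recycle W = (1−0.280)×1172.3 = 844.03 lb/h.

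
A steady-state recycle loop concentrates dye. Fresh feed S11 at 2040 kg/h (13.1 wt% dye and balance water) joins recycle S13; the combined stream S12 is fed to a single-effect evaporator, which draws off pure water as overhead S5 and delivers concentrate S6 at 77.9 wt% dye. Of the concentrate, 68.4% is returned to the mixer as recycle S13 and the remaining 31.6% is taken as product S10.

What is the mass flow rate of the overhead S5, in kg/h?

1697 kg/h

Overall dye balance (none leaves overhead): dye in fresh feed = dye in product, i.e. 2040×0.131 = (1−0.684)·S6·0.779.
S6 = 267.24/(0.779×0.316) = 1085.6 kg/h.
Recycle S13 = 0.684×1085.6 = 742.56 kg/h.
Combined feed S12 = 2040 + 742.56 = 2782.6 kg/h.
Overhead S5 = S12 − S6 = 2782.6 − 1085.6 = 1696.9 kg/h.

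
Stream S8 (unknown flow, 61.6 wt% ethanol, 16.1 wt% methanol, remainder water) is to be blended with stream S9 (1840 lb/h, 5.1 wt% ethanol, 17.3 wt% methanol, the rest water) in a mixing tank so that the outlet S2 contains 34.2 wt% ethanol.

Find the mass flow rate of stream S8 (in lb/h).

Let S8 be the unknown flow. Total out = 1840 + S8.
ethanol balance: 93.84 + 0.616·S8 = 0.342·(1840 + S8)
(0.616 − 0.342)·S8 = 0.342×1840 − 93.84 = 535.44
S8 = 535.44 / 0.274 = 1954.2 lb/h

1954 lb/h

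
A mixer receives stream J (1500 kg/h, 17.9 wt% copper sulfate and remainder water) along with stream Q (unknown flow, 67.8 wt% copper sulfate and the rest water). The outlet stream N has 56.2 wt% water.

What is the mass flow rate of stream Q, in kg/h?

Let Q be the unknown flow. Total out = 1500 + Q.
water balance: 1231.5 + 0.322·Q = 0.562·(1500 + Q)
(0.322 − 0.562)·Q = 0.562×1500 − 1231.5 = -388.5
Q = -388.5 / -0.240 = 1618.7 kg/h

1619 kg/h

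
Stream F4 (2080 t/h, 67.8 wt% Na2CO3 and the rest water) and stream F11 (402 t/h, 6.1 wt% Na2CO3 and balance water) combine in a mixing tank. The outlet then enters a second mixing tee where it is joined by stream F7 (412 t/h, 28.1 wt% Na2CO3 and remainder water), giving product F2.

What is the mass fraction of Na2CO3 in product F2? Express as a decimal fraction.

0.5358

Overall, product flow = 2894 t/h.
Na2CO3 in = 2080×0.678 + 402×0.061 + 412×0.281 = 1550.5 t/h.
Na2CO3 fraction in F2 = 0.5358.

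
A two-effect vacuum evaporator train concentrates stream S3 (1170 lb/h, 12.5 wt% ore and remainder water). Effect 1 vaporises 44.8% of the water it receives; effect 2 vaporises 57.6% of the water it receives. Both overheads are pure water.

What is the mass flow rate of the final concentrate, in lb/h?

water in feed = 1170×0.875 = 1023.8 lb/h.
After stage 1: water left = (1−0.448)×1023.8 = 565.11; stream total = 711.36 lb/h.
After stage 2: water left = (1−0.576)×565.11 = 239.61; final concentrate = 385.86 lb/h.

385.9 lb/h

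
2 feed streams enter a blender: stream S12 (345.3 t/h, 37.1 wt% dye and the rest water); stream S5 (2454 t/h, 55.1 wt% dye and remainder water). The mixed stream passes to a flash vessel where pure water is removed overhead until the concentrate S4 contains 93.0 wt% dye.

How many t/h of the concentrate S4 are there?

1592 t/h

dye entering = 345.3×0.371 + 2454×0.551 = 1480.3 t/h.
All dye reports to S4, so S4 = 1480.3/0.930 = 1591.7 t/h.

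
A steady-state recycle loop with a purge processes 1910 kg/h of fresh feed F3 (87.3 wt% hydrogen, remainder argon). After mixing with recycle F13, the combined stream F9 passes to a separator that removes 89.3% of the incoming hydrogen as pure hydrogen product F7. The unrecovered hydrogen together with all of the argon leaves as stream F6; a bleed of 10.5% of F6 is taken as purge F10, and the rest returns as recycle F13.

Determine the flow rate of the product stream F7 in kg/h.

1647 kg/h

hydrogen in F9: m_A = 1910×0.873 + (1−0.105)·(1−0.893)·m_A, so m_A = 1667.4/0.9042 = 1844 kg/h.
Product F7 = 0.893×1844 = 1646.7 kg/h.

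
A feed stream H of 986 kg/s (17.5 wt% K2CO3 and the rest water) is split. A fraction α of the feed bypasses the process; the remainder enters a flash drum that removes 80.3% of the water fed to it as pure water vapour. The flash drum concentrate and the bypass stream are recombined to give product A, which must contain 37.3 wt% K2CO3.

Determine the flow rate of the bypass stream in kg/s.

195.9 kg/s

All 986×0.175 = 172.55 kg/s of K2CO3 reaches A, so A = 172.55/0.373 = 462.6 kg/s and vapour = 523.4 kg/s.
The evaporator receives (1−α)·986 of feed at 0.825 water and removes 0.803 of that water:
0.803×0.825×(1−α)×986 = 523.4
(1−α) = 523.4/653.2 = 0.8013;  α = 0.1987.
Bypass flow = 0.1987×986 = 195.93 kg/s.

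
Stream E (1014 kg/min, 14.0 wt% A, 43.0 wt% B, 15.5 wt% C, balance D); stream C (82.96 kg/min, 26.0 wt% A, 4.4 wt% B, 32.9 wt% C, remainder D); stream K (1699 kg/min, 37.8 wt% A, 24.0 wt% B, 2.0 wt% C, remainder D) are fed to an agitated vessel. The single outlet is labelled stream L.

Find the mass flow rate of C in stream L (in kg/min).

218.4 kg/min

C out = C in = 1014×0.155 + 82.96×0.329 + 1699×0.020 = 218.44 kg/min.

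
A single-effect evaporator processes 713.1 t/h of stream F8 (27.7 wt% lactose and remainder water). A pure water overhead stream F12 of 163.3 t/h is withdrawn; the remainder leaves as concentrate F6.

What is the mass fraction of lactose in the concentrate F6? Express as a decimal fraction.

lactose is not removed: 713.1×0.277 = 197.53 t/h of lactose enters F6.
Concentrate = 713.1 − 163.3 = 549.8 t/h.
Mass fraction = 197.53/549.8 = 0.359.

0.359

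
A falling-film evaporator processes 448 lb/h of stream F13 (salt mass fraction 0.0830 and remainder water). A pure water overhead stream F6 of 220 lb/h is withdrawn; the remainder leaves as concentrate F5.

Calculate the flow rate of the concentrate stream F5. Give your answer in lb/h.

228 lb/h

Concentrate = 448 − 220 = 228 lb/h.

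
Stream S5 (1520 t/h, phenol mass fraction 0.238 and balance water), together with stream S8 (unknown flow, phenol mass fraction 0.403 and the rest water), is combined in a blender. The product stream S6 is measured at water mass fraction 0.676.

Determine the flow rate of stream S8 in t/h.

1655 t/h

Let S8 be the unknown flow. Total out = 1520 + S8.
water balance: 1158.2 + 0.597·S8 = 0.676·(1520 + S8)
(0.597 − 0.676)·S8 = 0.676×1520 − 1158.2 = -130.72
S8 = -130.72 / -0.079 = 1654.7 t/h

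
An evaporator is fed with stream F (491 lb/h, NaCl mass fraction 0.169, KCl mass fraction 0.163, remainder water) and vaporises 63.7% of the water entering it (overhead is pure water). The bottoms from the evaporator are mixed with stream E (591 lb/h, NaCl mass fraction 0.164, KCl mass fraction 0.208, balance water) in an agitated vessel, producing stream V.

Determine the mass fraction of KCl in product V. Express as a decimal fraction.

Vapour removed = 0.637×0.668×491 = 208.93 lb/h; concentrate = 282.07 lb/h.
KCl reaching the mixer = 80.033 (from concentrate) + 591×0.208 = 202.96 lb/h.
Product flow = 282.07 + 591 = 873.07 lb/h; KCl fraction = 0.232.

0.232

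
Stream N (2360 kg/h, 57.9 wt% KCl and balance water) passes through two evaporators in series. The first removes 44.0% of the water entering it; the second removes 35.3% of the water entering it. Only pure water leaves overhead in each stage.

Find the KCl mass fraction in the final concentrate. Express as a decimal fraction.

0.791

water in feed = 2360×0.421 = 993.56 kg/h.
After stage 1: water left = (1−0.440)×993.56 = 556.39; stream total = 1922.8 kg/h.
After stage 2: water left = (1−0.353)×556.39 = 359.99; final concentrate = 1726.4 kg/h.
KCl fraction = 1366.4/1726.4 = 0.791.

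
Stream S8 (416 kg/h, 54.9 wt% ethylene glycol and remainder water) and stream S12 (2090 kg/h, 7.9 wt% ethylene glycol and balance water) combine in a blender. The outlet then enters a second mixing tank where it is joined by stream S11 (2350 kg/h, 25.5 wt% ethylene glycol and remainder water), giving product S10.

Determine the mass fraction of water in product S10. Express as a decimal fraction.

Overall, product flow = 4856 kg/h.
water in = 416×0.451 + 2090×0.921 + 2350×0.745 = 3863.3 kg/h.
water fraction in S10 = 0.796.

0.796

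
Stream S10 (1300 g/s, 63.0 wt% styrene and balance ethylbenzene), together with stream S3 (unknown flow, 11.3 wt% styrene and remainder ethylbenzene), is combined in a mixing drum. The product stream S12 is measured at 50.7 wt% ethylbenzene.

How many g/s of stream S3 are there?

468.7 g/s

Let S3 be the unknown flow. Total out = 1300 + S3.
ethylbenzene balance: 481 + 0.887·S3 = 0.507·(1300 + S3)
(0.887 − 0.507)·S3 = 0.507×1300 − 481 = 178.1
S3 = 178.1 / 0.380 = 468.68 g/s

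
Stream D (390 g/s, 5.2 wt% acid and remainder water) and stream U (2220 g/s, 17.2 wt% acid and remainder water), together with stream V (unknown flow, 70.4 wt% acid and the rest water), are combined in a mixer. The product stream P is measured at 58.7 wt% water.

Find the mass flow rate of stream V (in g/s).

Let V be the unknown flow. Total out = 2610 + V.
water balance: 2207.9 + 0.296·V = 0.587·(2610 + V)
(0.296 − 0.587)·V = 0.587×2610 − 2207.9 = -675.81
V = -675.81 / -0.291 = 2322.4 g/s

2322 g/s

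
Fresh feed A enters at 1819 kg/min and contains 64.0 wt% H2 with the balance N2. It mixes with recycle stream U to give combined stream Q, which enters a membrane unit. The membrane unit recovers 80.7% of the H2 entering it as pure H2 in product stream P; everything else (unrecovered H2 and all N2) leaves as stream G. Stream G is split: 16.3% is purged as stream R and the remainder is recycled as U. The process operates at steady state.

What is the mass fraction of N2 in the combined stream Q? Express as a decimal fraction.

0.743

N2 enters only via A and leaves only via the purge: 1819×0.360 = 0.163×(N2 in G), and the membrane unit passes all N2, so N2 in Q = N2 in G = 4017.4 kg/min.
H2 in Q: m_A = 1819×0.640 + (1−0.163)·(1−0.807)·m_A, so m_A = 1164.2/0.8385 = 1388.5 kg/min.
Q = 1388.5 + 4017.4 = 5405.9 kg/min.
N2 fraction in Q = 4017.4/5405.9 = 0.743.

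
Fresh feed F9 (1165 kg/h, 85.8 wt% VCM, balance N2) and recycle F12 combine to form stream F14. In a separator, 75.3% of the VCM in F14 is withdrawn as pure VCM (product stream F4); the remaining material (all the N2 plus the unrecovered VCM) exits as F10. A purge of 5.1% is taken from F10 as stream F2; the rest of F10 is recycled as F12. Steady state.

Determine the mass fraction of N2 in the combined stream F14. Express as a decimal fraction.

N2 enters only via F9 and leaves only via the purge: 1165×0.142 = 0.051×(N2 in F10), and the separator passes all N2, so N2 in F14 = N2 in F10 = 3243.7 kg/h.
VCM in F14: m_A = 1165×0.858 + (1−0.051)·(1−0.753)·m_A, so m_A = 999.57/0.7656 = 1305.6 kg/h.
F14 = 1305.6 + 3243.7 = 4549.3 kg/h.
N2 fraction in F14 = 3243.7/4549.3 = 0.713.

0.713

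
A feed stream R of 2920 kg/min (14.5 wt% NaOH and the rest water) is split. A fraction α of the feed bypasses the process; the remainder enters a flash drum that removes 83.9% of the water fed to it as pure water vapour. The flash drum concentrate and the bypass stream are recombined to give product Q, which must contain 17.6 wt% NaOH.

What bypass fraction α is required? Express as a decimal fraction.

0.754

All 2920×0.145 = 423.4 kg/min of NaOH reaches Q, so Q = 423.4/0.176 = 2405.7 kg/min and vapour = 514.32 kg/min.
The evaporator receives (1−α)·2920 of feed at 0.855 water and removes 0.839 of that water:
0.839×0.855×(1−α)×2920 = 514.32
(1−α) = 514.32/2094.6 = 0.2455;  α = 0.7545.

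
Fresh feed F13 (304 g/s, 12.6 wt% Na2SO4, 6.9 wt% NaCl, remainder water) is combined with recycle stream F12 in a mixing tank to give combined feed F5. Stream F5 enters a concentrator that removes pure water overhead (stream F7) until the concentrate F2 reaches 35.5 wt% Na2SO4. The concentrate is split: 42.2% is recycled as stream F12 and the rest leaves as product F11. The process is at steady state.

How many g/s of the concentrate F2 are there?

186.7 g/s

Overall Na2SO4 balance (none leaves overhead): Na2SO4 in fresh feed = Na2SO4 in product, i.e. 304×0.126 = (1−0.422)·F2·0.355.
F2 = 38.304/(0.355×0.578) = 186.68 g/s.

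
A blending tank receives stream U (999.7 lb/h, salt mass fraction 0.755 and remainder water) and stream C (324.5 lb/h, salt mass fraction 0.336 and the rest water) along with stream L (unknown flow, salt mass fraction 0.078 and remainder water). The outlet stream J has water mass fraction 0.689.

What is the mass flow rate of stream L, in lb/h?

Let L be the unknown flow. Total out = 1324.2 + L.
water balance: 460.39 + 0.922·L = 0.689·(1324.2 + L)
(0.922 − 0.689)·L = 0.689×1324.2 − 460.39 = 451.98
L = 451.98 / 0.233 = 1939.8 lb/h

1940 lb/h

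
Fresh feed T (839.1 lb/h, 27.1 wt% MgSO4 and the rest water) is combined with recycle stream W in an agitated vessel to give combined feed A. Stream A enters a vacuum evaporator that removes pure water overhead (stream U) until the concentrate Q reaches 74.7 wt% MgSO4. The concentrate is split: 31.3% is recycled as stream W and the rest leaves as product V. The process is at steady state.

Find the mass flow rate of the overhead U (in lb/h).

Overall MgSO4 balance (none leaves overhead): MgSO4 in fresh feed = MgSO4 in product, i.e. 839.1×0.271 = (1−0.313)·Q·0.747.
Q = 227.4/(0.747×0.687) = 443.1 lb/h.
Recycle W = 0.313×443.1 = 138.69 lb/h.
Combined feed A = 839.1 + 138.69 = 977.79 lb/h.
Overhead U = A − Q = 977.79 − 443.1 = 534.69 lb/h.

534.7 lb/h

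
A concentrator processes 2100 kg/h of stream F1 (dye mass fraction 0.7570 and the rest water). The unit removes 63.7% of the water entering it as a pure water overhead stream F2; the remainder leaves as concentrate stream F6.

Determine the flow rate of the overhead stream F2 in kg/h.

water entering = 2100×0.243 = 510.3 kg/h; overhead removed = 0.637×510.3 = 325.06 kg/h.

325.1 kg/h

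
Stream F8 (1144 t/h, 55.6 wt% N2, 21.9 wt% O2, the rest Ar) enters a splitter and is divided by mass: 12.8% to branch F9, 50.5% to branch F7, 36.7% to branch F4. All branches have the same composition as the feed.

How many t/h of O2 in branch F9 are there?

Branch F9 total = 0.128×1144 = 146.43 t/h.
O2 in F9 = 0.219×146.43 = 32.069 t/h.

32.07 t/h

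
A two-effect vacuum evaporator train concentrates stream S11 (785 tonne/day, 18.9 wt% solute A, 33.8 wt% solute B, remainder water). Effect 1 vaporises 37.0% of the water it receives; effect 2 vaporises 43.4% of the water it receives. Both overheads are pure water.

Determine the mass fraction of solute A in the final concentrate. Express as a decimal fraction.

0.272

water in feed = 785×0.473 = 371.31 tonne/day.
After stage 1: water left = (1−0.370)×371.31 = 233.92; stream total = 647.62 tonne/day.
After stage 2: water left = (1−0.434)×233.92 = 132.4; final concentrate = 546.09 tonne/day.
solute A fraction = 148.37/546.09 = 0.272.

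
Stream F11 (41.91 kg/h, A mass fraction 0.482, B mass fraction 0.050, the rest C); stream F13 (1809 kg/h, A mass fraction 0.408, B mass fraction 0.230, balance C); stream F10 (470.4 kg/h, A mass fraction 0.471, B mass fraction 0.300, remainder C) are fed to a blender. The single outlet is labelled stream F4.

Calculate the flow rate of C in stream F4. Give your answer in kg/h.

782.2 kg/h

C out = C in = 41.91×0.468 + 1809×0.362 + 470.4×0.229 = 782.19 kg/h.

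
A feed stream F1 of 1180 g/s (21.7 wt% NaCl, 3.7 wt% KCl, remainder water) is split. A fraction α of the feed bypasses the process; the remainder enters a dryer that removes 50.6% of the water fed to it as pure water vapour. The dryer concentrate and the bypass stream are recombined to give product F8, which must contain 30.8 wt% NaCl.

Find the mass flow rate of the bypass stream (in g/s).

All 1180×0.217 = 256.06 g/s of NaCl reaches F8, so F8 = 256.06/0.308 = 831.36 g/s and vapour = 348.64 g/s.
The evaporator receives (1−α)·1180 of feed at 0.746 water and removes 0.506 of that water:
0.506×0.746×(1−α)×1180 = 348.64
(1−α) = 348.64/445.42 = 0.7827;  α = 0.2173.
Bypass flow = 0.2173×1180 = 256.4 g/s.

256.4 g/s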